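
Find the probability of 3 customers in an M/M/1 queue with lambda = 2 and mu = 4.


rho = 2/4; P(n) = (1-rho)*rho^n = (1-2/4)*(2/4)^3 = 0.0625

0.0625


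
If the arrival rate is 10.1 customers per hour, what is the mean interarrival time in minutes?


Mean interarrival time = 60/lambda = 60/10.1 = 5.94 minutes

5.94 minutes


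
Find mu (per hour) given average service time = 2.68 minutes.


mu = 60 / avg_service_time = 60 / 2.68 = 22.39 per hour

22.39 per hour


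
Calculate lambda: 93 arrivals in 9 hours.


lambda = total arrivals / time = 93 / 9 = 10.33 per hour

10.33 per hour


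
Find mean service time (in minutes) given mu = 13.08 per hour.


Mean service time = 60/mu = 60/13.08 = 4.59 minutes

4.59 minutes


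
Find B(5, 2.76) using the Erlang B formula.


B(N,A) = (A^N/N!) / sum(A^k/k!, k=0..N) with N=5, A=2.76 = 0.09

0.09


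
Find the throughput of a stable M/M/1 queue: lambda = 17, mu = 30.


For a stable queue (lambda < mu), throughput = lambda = 17 per hour

17 per hour


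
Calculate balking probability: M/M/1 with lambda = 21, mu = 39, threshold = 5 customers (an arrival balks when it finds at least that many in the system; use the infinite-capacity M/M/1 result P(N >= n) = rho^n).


P(N >= 5) = rho^5 = (21/39)^5 = 0.0453

0.0453


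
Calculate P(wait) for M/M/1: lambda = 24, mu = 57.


P(wait) = rho = lambda/mu = 24/57 = 0.4211

0.4211


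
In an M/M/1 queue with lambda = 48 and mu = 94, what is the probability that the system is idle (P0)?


P0 = 1 - rho = 1 - 48/94 = 0.4894

0.4894


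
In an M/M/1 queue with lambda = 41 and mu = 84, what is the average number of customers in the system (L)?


rho = 41/84; L = rho/(1-rho) = 0.95

0.95


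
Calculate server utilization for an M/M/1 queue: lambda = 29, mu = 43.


rho = lambda/mu = 29/43 = 0.6744

0.6744


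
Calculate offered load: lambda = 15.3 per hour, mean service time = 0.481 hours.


Offered load a = lambda * E[S] = 15.3 * 0.481 = 7.36 Erlangs

7.36 Erlangs


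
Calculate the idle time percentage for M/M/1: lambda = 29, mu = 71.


Idle fraction = (1 - rho) * 100 = (1 - 29/71) * 100 = 59.2%

59.2%


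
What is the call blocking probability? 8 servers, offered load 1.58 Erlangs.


B(N,A) = (A^N/N!) / sum(A^k/k!, k=0..N) with N=8, A=1.58 = 0.0002

0.0002


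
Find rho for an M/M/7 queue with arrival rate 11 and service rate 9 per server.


rho = lambda/(c*mu) = 11/(7*9) = 0.1746

0.1746


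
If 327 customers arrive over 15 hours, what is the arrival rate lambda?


lambda = total arrivals / time = 327 / 15 = 21.8 per hour

21.8 per hour


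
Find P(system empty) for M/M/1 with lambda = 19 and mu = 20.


P0 = 1 - rho = 1 - 19/20 = 0.05

0.05


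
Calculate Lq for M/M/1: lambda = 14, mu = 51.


rho = 14/51; Lq = rho^2/(1-rho) = 0.1

0.1


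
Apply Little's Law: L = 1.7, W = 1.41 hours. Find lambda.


lambda = L / W = 1.7 / 1.41 = 1.21 per hour

1.21 per hour


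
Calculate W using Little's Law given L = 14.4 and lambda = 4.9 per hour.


W = L / lambda = 14.4 / 4.9 = 2.9388 hours

2.9388 hours


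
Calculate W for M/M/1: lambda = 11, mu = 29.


W = 1/(mu - lambda) = 1/(29 - 11) = 0.0556 hours

0.0556 hours


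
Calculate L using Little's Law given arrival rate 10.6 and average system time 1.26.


L = lambda * W = 10.6 * 1.26 = 13.36

13.36


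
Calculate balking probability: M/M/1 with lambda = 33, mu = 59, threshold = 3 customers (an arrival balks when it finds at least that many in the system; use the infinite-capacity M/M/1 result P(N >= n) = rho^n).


P(N >= 3) = rho^3 = (33/59)^3 = 0.175

0.175


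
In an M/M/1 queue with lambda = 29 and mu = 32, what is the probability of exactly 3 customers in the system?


rho = 29/32; P(n) = (1-rho)*rho^n = (1-29/32)*(29/32)^3 = 0.0698

0.0698


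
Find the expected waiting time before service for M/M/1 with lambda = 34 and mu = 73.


rho = 34/73; Wq = rho/(mu - lambda) = 0.0119 hours

0.0119 hours


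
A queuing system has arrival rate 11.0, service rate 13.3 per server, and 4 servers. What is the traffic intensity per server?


rho = lambda / (c * mu) = 11.0 / (4 * 13.3) = 0.2068

0.2068


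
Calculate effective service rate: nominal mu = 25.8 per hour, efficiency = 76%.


Effective rate = mu * efficiency = 25.8 * 0.76 = 19.61 per hour

19.61 per hour


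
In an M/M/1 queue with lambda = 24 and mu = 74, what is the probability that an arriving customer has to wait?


P(wait) = rho = lambda/mu = 24/74 = 0.3243

0.3243


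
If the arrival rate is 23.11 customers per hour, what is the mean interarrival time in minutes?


Mean interarrival time = 60/lambda = 60/23.11 = 2.6 minutes

2.6 minutes


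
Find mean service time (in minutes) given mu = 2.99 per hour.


Mean service time = 60/mu = 60/2.99 = 20.07 minutes

20.07 minutes


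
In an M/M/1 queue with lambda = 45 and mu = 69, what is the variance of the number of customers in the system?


rho = 45/69; Var(N) = rho/(1-rho)^2 = 5.39

5.39


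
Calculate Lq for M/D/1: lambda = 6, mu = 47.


M/D/1: Lq = rho^2 / (2*(1-rho)) where rho = 6/47; Lq = 0.01

0.01


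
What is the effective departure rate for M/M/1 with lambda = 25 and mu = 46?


For a stable queue (lambda < mu), throughput = lambda = 25 per hour

25 per hour


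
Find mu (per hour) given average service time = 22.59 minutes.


mu = 60 / avg_service_time = 60 / 22.59 = 2.66 per hour

2.66 per hour


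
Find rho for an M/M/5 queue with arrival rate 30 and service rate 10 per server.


rho = lambda/(c*mu) = 30/(5*10) = 0.6

0.6


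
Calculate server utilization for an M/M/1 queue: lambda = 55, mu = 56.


rho = lambda/mu = 55/56 = 0.9821

0.9821


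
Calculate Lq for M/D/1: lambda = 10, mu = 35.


M/D/1: Lq = rho^2 / (2*(1-rho)) where rho = 10/35; Lq = 0.06

0.06


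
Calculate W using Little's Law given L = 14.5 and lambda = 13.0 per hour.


W = L / lambda = 14.5 / 13.0 = 1.1154 hours

1.1154 hours


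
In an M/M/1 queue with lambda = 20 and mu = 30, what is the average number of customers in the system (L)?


rho = 20/30; L = rho/(1-rho) = 2.0

2.0


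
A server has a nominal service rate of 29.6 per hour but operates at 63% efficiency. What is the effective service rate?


Effective rate = mu * efficiency = 29.6 * 0.63 = 18.65 per hour

18.65 per hour


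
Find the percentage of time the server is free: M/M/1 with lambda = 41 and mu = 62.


Idle fraction = (1 - rho) * 100 = (1 - 41/62) * 100 = 33.9%

33.9%


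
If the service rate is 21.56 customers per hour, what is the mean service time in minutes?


Mean service time = 60/mu = 60/21.56 = 2.78 minutes

2.78 minutes


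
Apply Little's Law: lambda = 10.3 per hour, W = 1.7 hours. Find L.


L = lambda * W = 10.3 * 1.7 = 17.51

17.51


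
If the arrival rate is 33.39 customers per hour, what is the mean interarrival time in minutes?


Mean interarrival time = 60/lambda = 60/33.39 = 1.8 minutes

1.8 minutes


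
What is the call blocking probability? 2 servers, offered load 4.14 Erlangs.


B(N,A) = (A^N/N!) / sum(A^k/k!, k=0..N) with N=2, A=4.14 = 0.6251

0.6251


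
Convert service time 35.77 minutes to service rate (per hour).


mu = 60 / avg_service_time = 60 / 35.77 = 1.68 per hour

1.68 per hour


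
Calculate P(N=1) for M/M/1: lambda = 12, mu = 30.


rho = 12/30; P(n) = (1-rho)*rho^n = (1-12/30)*(12/30)^1 = 0.24

0.24


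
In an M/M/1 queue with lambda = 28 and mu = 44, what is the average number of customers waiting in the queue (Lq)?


rho = 28/44; Lq = rho^2/(1-rho) = 1.11

1.11


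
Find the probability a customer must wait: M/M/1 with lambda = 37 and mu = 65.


P(wait) = rho = lambda/mu = 37/65 = 0.5692

0.5692


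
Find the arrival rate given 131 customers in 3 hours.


lambda = total arrivals / time = 131 / 3 = 43.67 per hour

43.67 per hour


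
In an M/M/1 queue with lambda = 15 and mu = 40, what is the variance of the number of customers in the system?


rho = 15/40; Var(N) = rho/(1-rho)^2 = 0.96

0.96


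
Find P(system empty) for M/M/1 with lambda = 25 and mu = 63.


P0 = 1 - rho = 1 - 25/63 = 0.6032

0.6032


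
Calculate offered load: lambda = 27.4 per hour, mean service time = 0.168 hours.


Offered load a = lambda * E[S] = 27.4 * 0.168 = 4.6 Erlangs

4.6 Erlangs


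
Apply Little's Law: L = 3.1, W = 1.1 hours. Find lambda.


lambda = L / W = 3.1 / 1.1 = 2.82 per hour

2.82 per hour


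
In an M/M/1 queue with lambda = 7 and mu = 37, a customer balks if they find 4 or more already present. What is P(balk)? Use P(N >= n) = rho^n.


P(N >= 4) = rho^4 = (7/37)^4 = 0.0013

0.0013


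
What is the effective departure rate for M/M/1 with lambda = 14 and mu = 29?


For a stable queue (lambda < mu), throughput = lambda = 14 per hour

14 per hour


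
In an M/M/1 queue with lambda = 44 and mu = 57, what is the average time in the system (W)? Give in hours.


W = 1/(mu - lambda) = 1/(57 - 44) = 0.0769 hours

0.0769 hours


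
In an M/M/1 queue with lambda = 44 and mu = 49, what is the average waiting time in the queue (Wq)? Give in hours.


rho = 44/49; Wq = rho/(mu - lambda) = 0.1796 hours

0.1796 hours


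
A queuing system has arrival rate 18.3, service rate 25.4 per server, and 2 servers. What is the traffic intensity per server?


rho = lambda / (c * mu) = 18.3 / (2 * 25.4) = 0.3602

0.3602


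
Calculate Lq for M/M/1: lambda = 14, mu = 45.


rho = 14/45; Lq = rho^2/(1-rho) = 0.14

0.14


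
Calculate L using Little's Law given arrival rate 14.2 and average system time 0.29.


L = lambda * W = 14.2 * 0.29 = 4.12

4.12


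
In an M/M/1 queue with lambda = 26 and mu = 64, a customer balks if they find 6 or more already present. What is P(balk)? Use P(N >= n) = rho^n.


P(N >= 6) = rho^6 = (26/64)^6 = 0.0045

0.0045


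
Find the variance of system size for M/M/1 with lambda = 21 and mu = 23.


rho = 21/23; Var(N) = rho/(1-rho)^2 = 120.75

120.75


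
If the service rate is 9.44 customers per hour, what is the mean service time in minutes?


Mean service time = 60/mu = 60/9.44 = 6.36 minutes

6.36 minutes


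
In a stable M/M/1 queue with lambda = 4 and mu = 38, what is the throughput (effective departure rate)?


For a stable queue (lambda < mu), throughput = lambda = 4 per hour

4 per hour


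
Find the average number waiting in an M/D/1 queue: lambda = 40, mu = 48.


M/D/1: Lq = rho^2 / (2*(1-rho)) where rho = 40/48; Lq = 2.08

2.08


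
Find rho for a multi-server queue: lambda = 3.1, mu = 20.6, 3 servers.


rho = lambda / (c * mu) = 3.1 / (3 * 20.6) = 0.0502

0.0502


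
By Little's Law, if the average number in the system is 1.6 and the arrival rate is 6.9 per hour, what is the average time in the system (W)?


W = L / lambda = 1.6 / 6.9 = 0.2319 hours

0.2319 hours


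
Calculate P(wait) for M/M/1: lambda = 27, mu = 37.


P(wait) = rho = lambda/mu = 27/37 = 0.7297

0.7297


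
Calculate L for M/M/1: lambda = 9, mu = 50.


rho = 9/50; L = rho/(1-rho) = 0.22

0.22


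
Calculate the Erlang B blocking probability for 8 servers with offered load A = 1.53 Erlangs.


B(N,A) = (A^N/N!) / sum(A^k/k!, k=0..N) with N=8, A=1.53 = 0.0002

0.0002


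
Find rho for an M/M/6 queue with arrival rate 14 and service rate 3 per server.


rho = lambda/(c*mu) = 14/(6*3) = 0.7778

0.7778


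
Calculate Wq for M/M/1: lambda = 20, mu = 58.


rho = 20/58; Wq = rho/(mu - lambda) = 0.0091 hours

0.0091 hours


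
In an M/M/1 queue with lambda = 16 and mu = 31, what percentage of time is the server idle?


Idle fraction = (1 - rho) * 100 = (1 - 16/31) * 100 = 48.4%

48.4%


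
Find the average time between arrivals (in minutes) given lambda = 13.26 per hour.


Mean interarrival time = 60/lambda = 60/13.26 = 4.52 minutes

4.52 minutes


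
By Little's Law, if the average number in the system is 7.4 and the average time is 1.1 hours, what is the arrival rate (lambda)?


lambda = L / W = 7.4 / 1.1 = 6.73 per hour

6.73 per hour


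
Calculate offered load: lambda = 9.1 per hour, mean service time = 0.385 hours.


Offered load a = lambda * E[S] = 9.1 * 0.385 = 3.5 Erlangs

3.5 Erlangs


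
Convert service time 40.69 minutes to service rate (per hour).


mu = 60 / avg_service_time = 60 / 40.69 = 1.47 per hour

1.47 per hour


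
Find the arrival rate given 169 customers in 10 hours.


lambda = total arrivals / time = 169 / 10 = 16.9 per hour

16.9 per hour


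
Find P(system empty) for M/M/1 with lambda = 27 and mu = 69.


P0 = 1 - rho = 1 - 27/69 = 0.6087

0.6087


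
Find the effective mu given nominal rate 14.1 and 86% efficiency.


Effective rate = mu * efficiency = 14.1 * 0.86 = 12.13 per hour

12.13 per hour


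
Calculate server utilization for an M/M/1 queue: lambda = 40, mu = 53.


rho = lambda/mu = 40/53 = 0.7547

0.7547


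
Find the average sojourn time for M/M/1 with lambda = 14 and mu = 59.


W = 1/(mu - lambda) = 1/(59 - 14) = 0.0222 hours

0.0222 hours


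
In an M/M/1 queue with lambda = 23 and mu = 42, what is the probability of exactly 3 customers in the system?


rho = 23/42; P(n) = (1-rho)*rho^n = (1-23/42)*(23/42)^3 = 0.0743

0.0743


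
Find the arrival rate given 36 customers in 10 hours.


lambda = total arrivals / time = 36 / 10 = 3.6 per hour

3.6 per hour


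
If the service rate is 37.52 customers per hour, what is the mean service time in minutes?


Mean service time = 60/mu = 60/37.52 = 1.6 minutes

1.6 minutes


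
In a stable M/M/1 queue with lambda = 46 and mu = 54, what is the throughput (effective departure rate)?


For a stable queue (lambda < mu), throughput = lambda = 46 per hour

46 per hour


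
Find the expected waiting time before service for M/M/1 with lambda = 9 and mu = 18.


rho = 9/18; Wq = rho/(mu - lambda) = 0.0556 hours

0.0556 hours


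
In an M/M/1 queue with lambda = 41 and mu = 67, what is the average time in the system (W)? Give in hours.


W = 1/(mu - lambda) = 1/(67 - 41) = 0.0385 hours

0.0385 hours


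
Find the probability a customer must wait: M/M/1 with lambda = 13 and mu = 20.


P(wait) = rho = lambda/mu = 13/20 = 0.65

0.65


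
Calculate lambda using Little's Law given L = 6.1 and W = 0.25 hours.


lambda = L / W = 6.1 / 0.25 = 24.4 per hour

24.4 per hour


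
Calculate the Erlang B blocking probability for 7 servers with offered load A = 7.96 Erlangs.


B(N,A) = (A^N/N!) / sum(A^k/k!, k=0..N) with N=7, A=7.96 = 0.3059

0.3059


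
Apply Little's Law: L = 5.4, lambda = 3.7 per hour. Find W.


W = L / lambda = 5.4 / 3.7 = 1.4595 hours

1.4595 hours


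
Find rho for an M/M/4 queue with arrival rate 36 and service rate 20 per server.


rho = lambda/(c*mu) = 36/(4*20) = 0.45

0.45


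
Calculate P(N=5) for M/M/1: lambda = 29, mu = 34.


rho = 29/34; P(n) = (1-rho)*rho^n = (1-29/34)*(29/34)^5 = 0.0664

0.0664


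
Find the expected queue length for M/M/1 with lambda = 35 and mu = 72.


rho = 35/72; Lq = rho^2/(1-rho) = 0.46

0.46


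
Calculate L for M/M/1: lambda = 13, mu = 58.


rho = 13/58; L = rho/(1-rho) = 0.29

0.29


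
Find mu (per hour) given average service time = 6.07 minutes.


mu = 60 / avg_service_time = 60 / 6.07 = 9.88 per hour

9.88 per hour


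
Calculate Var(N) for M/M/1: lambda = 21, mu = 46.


rho = 21/46; Var(N) = rho/(1-rho)^2 = 1.55

1.55


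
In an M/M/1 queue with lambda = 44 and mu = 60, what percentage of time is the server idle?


Idle fraction = (1 - rho) * 100 = (1 - 44/60) * 100 = 26.7%

26.7%


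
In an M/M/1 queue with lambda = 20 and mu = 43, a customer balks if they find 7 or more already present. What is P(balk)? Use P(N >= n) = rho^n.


P(N >= 7) = rho^7 = (20/43)^7 = 0.0047

0.0047


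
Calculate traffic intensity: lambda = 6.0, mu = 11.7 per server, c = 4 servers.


rho = lambda / (c * mu) = 6.0 / (4 * 11.7) = 0.1282

0.1282


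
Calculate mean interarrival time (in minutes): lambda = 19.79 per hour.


Mean interarrival time = 60/lambda = 60/19.79 = 3.03 minutes

3.03 minutes


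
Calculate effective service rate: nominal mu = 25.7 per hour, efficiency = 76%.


Effective rate = mu * efficiency = 25.7 * 0.76 = 19.53 per hour

19.53 per hour


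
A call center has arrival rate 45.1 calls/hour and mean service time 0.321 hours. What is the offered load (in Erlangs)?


Offered load a = lambda * E[S] = 45.1 * 0.321 = 14.48 Erlangs

14.48 Erlangs


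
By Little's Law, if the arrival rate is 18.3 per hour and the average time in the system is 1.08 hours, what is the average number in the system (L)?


L = lambda * W = 18.3 * 1.08 = 19.76

19.76


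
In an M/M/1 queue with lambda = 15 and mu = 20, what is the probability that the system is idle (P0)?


P0 = 1 - rho = 1 - 15/20 = 0.25

0.25


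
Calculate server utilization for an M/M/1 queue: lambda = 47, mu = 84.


rho = lambda/mu = 47/84 = 0.5595

0.5595


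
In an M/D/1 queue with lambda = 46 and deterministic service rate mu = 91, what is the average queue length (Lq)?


M/D/1: Lq = rho^2 / (2*(1-rho)) where rho = 46/91; Lq = 0.26

0.26


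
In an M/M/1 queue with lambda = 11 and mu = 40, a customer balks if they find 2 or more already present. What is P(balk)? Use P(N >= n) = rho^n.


P(N >= 2) = rho^2 = (11/40)^2 = 0.0756

0.0756


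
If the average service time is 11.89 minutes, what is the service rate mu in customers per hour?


mu = 60 / avg_service_time = 60 / 11.89 = 5.05 per hour

5.05 per hour


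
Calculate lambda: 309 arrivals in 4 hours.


lambda = total arrivals / time = 309 / 4 = 77.25 per hour

77.25 per hour


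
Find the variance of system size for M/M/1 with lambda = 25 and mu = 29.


rho = 25/29; Var(N) = rho/(1-rho)^2 = 45.31

45.31


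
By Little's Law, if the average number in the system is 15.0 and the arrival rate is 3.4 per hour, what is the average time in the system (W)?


W = L / lambda = 15.0 / 3.4 = 4.4118 hours

4.4118 hours


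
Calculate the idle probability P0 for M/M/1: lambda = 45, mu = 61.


P0 = 1 - rho = 1 - 45/61 = 0.2623

0.2623


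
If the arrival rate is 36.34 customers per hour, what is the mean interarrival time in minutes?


Mean interarrival time = 60/lambda = 60/36.34 = 1.65 minutes

1.65 minutes


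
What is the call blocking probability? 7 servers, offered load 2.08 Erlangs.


B(N,A) = (A^N/N!) / sum(A^k/k!, k=0..N) with N=7, A=2.08 = 0.0042

0.0042


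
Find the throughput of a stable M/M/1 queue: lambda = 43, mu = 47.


For a stable queue (lambda < mu), throughput = lambda = 43 per hour

43 per hour


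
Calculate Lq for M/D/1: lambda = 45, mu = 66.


M/D/1: Lq = rho^2 / (2*(1-rho)) where rho = 45/66; Lq = 0.73

0.73


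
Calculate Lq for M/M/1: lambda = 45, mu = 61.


rho = 45/61; Lq = rho^2/(1-rho) = 2.07

2.07


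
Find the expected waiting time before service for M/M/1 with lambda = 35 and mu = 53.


rho = 35/53; Wq = rho/(mu - lambda) = 0.0367 hours

0.0367 hours


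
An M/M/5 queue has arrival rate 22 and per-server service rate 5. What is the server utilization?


rho = lambda/(c*mu) = 22/(5*5) = 0.88

0.88


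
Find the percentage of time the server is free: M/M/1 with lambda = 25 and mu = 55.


Idle fraction = (1 - rho) * 100 = (1 - 25/55) * 100 = 54.5%

54.5%


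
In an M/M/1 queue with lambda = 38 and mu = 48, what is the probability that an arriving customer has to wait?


P(wait) = rho = lambda/mu = 38/48 = 0.7917

0.7917


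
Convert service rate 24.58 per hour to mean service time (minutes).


Mean service time = 60/mu = 60/24.58 = 2.44 minutes

2.44 minutes


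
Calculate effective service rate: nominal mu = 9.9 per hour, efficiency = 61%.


Effective rate = mu * efficiency = 9.9 * 0.61 = 6.04 per hour

6.04 per hour


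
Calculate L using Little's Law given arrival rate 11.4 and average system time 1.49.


L = lambda * W = 11.4 * 1.49 = 16.99

16.99


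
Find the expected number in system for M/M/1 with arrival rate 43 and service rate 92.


rho = 43/92; L = rho/(1-rho) = 0.88

0.88


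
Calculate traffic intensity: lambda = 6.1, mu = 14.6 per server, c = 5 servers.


rho = lambda / (c * mu) = 6.1 / (5 * 14.6) = 0.0836

0.0836


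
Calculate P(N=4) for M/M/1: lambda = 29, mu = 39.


rho = 29/39; P(n) = (1-rho)*rho^n = (1-29/39)*(29/39)^4 = 0.0784

0.0784


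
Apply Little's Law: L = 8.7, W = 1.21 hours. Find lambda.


lambda = L / W = 8.7 / 1.21 = 7.19 per hour

7.19 per hour


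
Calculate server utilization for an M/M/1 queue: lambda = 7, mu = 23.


rho = lambda/mu = 7/23 = 0.3043

0.3043


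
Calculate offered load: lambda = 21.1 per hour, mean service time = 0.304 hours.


Offered load a = lambda * E[S] = 21.1 * 0.304 = 6.41 Erlangs

6.41 Erlangs


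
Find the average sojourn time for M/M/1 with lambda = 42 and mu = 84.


W = 1/(mu - lambda) = 1/(84 - 42) = 0.0238 hours

0.0238 hours


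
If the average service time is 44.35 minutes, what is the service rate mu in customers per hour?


mu = 60 / avg_service_time = 60 / 44.35 = 1.35 per hour

1.35 per hour


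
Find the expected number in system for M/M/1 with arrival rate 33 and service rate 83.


rho = 33/83; L = rho/(1-rho) = 0.66

0.66


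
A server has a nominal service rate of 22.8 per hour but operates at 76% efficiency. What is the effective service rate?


Effective rate = mu * efficiency = 22.8 * 0.76 = 17.33 per hour

17.33 per hour


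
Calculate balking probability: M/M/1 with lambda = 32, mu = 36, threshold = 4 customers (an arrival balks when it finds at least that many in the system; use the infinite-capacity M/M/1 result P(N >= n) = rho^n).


P(N >= 4) = rho^4 = (32/36)^4 = 0.6243

0.6243


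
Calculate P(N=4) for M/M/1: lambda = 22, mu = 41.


rho = 22/41; P(n) = (1-rho)*rho^n = (1-22/41)*(22/41)^4 = 0.0384

0.0384


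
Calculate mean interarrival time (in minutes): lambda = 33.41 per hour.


Mean interarrival time = 60/lambda = 60/33.41 = 1.8 minutes

1.8 minutes


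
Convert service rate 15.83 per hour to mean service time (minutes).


Mean service time = 60/mu = 60/15.83 = 3.79 minutes

3.79 minutes


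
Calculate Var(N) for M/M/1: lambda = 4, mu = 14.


rho = 4/14; Var(N) = rho/(1-rho)^2 = 0.56

0.56


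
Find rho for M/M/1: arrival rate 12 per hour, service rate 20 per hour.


rho = lambda/mu = 12/20 = 0.6

0.6


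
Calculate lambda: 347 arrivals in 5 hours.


lambda = total arrivals / time = 347 / 5 = 69.4 per hour

69.4 per hour


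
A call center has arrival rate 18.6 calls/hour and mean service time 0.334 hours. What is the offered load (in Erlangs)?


Offered load a = lambda * E[S] = 18.6 * 0.334 = 6.21 Erlangs

6.21 Erlangs


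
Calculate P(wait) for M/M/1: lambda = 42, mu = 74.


P(wait) = rho = lambda/mu = 42/74 = 0.5676

0.5676


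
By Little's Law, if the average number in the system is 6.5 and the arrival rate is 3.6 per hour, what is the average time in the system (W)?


W = L / lambda = 6.5 / 3.6 = 1.8056 hours

1.8056 hours


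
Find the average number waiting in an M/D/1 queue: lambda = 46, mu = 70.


M/D/1: Lq = rho^2 / (2*(1-rho)) where rho = 46/70; Lq = 0.63

0.63


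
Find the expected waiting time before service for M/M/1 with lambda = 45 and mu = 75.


rho = 45/75; Wq = rho/(mu - lambda) = 0.02 hours

0.02 hours


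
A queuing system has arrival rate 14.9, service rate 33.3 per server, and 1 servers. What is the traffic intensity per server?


rho = lambda / (c * mu) = 14.9 / (1 * 33.3) = 0.4474

0.4474


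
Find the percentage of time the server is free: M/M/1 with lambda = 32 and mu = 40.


Idle fraction = (1 - rho) * 100 = (1 - 32/40) * 100 = 20.0%

20.0%


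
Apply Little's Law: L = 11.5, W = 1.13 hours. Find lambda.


lambda = L / W = 11.5 / 1.13 = 10.18 per hour

10.18 per hour


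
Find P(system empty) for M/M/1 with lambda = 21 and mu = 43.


P0 = 1 - rho = 1 - 21/43 = 0.5116

0.5116


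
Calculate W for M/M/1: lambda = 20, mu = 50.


W = 1/(mu - lambda) = 1/(50 - 20) = 0.0333 hours

0.0333 hours


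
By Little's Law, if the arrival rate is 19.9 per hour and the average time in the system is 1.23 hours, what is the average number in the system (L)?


L = lambda * W = 19.9 * 1.23 = 24.48

24.48


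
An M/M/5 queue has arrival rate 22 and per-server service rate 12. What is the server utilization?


rho = lambda/(c*mu) = 22/(5*12) = 0.3667

0.3667


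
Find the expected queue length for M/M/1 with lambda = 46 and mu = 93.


rho = 46/93; Lq = rho^2/(1-rho) = 0.48

0.48


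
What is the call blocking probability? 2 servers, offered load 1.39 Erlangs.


B(N,A) = (A^N/N!) / sum(A^k/k!, k=0..N) with N=2, A=1.39 = 0.2879

0.2879


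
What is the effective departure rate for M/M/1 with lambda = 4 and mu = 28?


For a stable queue (lambda < mu), throughput = lambda = 4 per hour

4 per hour


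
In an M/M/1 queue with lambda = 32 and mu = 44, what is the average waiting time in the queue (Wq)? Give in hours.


rho = 32/44; Wq = rho/(mu - lambda) = 0.0606 hours

0.0606 hours


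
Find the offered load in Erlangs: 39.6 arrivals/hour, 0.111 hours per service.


Offered load a = lambda * E[S] = 39.6 * 0.111 = 4.4 Erlangs

4.4 Erlangs


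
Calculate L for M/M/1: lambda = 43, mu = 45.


rho = 43/45; L = rho/(1-rho) = 21.5

21.5


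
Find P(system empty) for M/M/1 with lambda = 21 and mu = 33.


P0 = 1 - rho = 1 - 21/33 = 0.3636

0.3636


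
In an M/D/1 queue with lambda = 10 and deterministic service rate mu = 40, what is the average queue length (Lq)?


M/D/1: Lq = rho^2 / (2*(1-rho)) where rho = 10/40; Lq = 0.04

0.04


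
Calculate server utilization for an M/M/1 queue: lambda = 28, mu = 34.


rho = lambda/mu = 28/34 = 0.8235

0.8235


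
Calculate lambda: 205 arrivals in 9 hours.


lambda = total arrivals / time = 205 / 9 = 22.78 per hour

22.78 per hour


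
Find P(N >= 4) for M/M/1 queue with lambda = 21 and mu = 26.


P(N >= 4) = rho^4 = (21/26)^4 = 0.4256

0.4256


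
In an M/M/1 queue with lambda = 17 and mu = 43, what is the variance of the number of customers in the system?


rho = 17/43; Var(N) = rho/(1-rho)^2 = 1.08

1.08


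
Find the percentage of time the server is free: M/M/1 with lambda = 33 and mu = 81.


Idle fraction = (1 - rho) * 100 = (1 - 33/81) * 100 = 59.3%

59.3%


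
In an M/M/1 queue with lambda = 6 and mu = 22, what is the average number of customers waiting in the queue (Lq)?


rho = 6/22; Lq = rho^2/(1-rho) = 0.1

0.1


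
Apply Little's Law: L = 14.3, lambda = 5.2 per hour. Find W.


W = L / lambda = 14.3 / 5.2 = 2.75 hours

2.75 hours


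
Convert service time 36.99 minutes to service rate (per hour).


mu = 60 / avg_service_time = 60 / 36.99 = 1.62 per hour

1.62 per hour


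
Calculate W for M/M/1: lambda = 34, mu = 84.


W = 1/(mu - lambda) = 1/(84 - 34) = 0.02 hours

0.02 hours


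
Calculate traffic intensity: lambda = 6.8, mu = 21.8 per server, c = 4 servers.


rho = lambda / (c * mu) = 6.8 / (4 * 21.8) = 0.078

0.078


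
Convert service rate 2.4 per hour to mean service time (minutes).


Mean service time = 60/mu = 60/2.4 = 25.0 minutes

25.0 minutes


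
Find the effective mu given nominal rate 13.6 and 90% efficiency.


Effective rate = mu * efficiency = 13.6 * 0.9 = 12.24 per hour

12.24 per hour


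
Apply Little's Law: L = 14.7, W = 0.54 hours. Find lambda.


lambda = L / W = 14.7 / 0.54 = 27.22 per hour

27.22 per hour


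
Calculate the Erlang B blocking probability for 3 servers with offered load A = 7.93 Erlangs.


B(N,A) = (A^N/N!) / sum(A^k/k!, k=0..N) with N=3, A=7.93 = 0.6731

0.6731


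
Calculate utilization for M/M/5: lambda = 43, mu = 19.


rho = lambda/(c*mu) = 43/(5*19) = 0.4526

0.4526


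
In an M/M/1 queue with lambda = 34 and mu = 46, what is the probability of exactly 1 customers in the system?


rho = 34/46; P(n) = (1-rho)*rho^n = (1-34/46)*(34/46)^1 = 0.1928

0.1928


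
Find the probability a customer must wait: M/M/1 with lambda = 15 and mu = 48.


P(wait) = rho = lambda/mu = 15/48 = 0.3125

0.3125


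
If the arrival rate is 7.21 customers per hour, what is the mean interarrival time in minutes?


Mean interarrival time = 60/lambda = 60/7.21 = 8.32 minutes

8.32 minutes


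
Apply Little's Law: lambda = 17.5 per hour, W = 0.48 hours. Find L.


L = lambda * W = 17.5 * 0.48 = 8.4

8.4


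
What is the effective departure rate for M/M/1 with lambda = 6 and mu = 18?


For a stable queue (lambda < mu), throughput = lambda = 6 per hour

6 per hour


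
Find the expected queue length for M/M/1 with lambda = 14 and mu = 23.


rho = 14/23; Lq = rho^2/(1-rho) = 0.95

0.95


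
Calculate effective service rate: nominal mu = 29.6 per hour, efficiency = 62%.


Effective rate = mu * efficiency = 29.6 * 0.62 = 18.35 per hour

18.35 per hour


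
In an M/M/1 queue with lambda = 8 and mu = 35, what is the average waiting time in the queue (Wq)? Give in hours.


rho = 8/35; Wq = rho/(mu - lambda) = 0.0085 hours

0.0085 hours


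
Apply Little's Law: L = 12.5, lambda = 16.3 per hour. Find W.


W = L / lambda = 12.5 / 16.3 = 0.7669 hours

0.7669 hours


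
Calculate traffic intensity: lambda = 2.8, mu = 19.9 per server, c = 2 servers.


rho = lambda / (c * mu) = 2.8 / (2 * 19.9) = 0.0704

0.0704


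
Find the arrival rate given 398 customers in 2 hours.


lambda = total arrivals / time = 398 / 2 = 199.0 per hour

199.0 per hour


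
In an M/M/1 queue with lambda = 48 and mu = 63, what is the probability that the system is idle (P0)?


P0 = 1 - rho = 1 - 48/63 = 0.2381

0.2381


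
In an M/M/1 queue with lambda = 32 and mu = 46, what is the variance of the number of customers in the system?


rho = 32/46; Var(N) = rho/(1-rho)^2 = 7.51

7.51


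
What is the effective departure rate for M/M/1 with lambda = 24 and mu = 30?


For a stable queue (lambda < mu), throughput = lambda = 24 per hour

24 per hour


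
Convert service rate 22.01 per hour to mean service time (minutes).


Mean service time = 60/mu = 60/22.01 = 2.73 minutes

2.73 minutes


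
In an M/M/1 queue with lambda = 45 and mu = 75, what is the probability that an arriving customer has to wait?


P(wait) = rho = lambda/mu = 45/75 = 0.6

0.6


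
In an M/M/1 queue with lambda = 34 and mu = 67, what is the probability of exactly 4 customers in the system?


rho = 34/67; P(n) = (1-rho)*rho^n = (1-34/67)*(34/67)^4 = 0.0327

0.0327


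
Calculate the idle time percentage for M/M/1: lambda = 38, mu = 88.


Idle fraction = (1 - rho) * 100 = (1 - 38/88) * 100 = 56.8%

56.8%


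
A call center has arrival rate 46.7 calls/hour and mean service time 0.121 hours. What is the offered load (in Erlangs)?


Offered load a = lambda * E[S] = 46.7 * 0.121 = 5.65 Erlangs

5.65 Erlangs


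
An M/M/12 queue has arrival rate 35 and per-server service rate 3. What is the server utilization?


rho = lambda/(c*mu) = 35/(12*3) = 0.9722

0.9722


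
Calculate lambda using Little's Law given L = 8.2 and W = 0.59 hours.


lambda = L / W = 8.2 / 0.59 = 13.9 per hour

13.9 per hour


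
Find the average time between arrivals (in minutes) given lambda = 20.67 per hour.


Mean interarrival time = 60/lambda = 60/20.67 = 2.9 minutes

2.9 minutes


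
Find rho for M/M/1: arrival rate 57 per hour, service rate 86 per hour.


rho = lambda/mu = 57/86 = 0.6628

0.6628


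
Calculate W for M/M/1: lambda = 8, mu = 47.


W = 1/(mu - lambda) = 1/(47 - 8) = 0.0256 hours

0.0256 hours


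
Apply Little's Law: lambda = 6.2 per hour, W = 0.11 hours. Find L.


L = lambda * W = 6.2 * 0.11 = 0.68

0.68


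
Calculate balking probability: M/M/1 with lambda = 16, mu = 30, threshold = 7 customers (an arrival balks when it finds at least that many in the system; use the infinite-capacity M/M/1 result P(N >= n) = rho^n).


P(N >= 7) = rho^7 = (16/30)^7 = 0.0123

0.0123


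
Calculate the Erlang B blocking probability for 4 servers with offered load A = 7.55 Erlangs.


B(N,A) = (A^N/N!) / sum(A^k/k!, k=0..N) with N=4, A=7.55 = 0.5545

0.5545


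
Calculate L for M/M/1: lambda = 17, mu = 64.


rho = 17/64; L = rho/(1-rho) = 0.36

0.36


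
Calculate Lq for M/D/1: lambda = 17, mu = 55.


M/D/1: Lq = rho^2 / (2*(1-rho)) where rho = 17/55; Lq = 0.07

0.07


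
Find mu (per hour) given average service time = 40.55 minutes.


mu = 60 / avg_service_time = 60 / 40.55 = 1.48 per hour

1.48 per hour


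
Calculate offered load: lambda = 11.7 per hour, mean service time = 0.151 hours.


Offered load a = lambda * E[S] = 11.7 * 0.151 = 1.77 Erlangs

1.77 Erlangs


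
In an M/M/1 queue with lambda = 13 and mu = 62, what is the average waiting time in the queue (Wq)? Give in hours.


rho = 13/62; Wq = rho/(mu - lambda) = 0.0043 hours

0.0043 hours


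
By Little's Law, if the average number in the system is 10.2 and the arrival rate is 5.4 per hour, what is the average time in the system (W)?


W = L / lambda = 10.2 / 5.4 = 1.8889 hours

1.8889 hours


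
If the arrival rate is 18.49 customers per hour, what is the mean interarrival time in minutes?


Mean interarrival time = 60/lambda = 60/18.49 = 3.24 minutes

3.24 minutes


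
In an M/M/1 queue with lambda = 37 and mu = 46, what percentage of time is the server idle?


Idle fraction = (1 - rho) * 100 = (1 - 37/46) * 100 = 19.6%

19.6%


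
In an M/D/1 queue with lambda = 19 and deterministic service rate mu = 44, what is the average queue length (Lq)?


M/D/1: Lq = rho^2 / (2*(1-rho)) where rho = 19/44; Lq = 0.16

0.16


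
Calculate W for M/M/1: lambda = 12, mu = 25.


W = 1/(mu - lambda) = 1/(25 - 12) = 0.0769 hours

0.0769 hours


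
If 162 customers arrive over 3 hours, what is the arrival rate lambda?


lambda = total arrivals / time = 162 / 3 = 54.0 per hour

54.0 per hour


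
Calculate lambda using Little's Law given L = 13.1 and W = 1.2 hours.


lambda = L / W = 13.1 / 1.2 = 10.92 per hour

10.92 per hour


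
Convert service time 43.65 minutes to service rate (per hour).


mu = 60 / avg_service_time = 60 / 43.65 = 1.37 per hour

1.37 per hour


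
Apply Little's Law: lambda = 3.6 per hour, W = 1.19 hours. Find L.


L = lambda * W = 3.6 * 1.19 = 4.28

4.28


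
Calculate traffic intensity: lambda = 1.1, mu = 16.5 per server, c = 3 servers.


rho = lambda / (c * mu) = 1.1 / (3 * 16.5) = 0.0222

0.0222


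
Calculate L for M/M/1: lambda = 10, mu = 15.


rho = 10/15; L = rho/(1-rho) = 2.0

2.0


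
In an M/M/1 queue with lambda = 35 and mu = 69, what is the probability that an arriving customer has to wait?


P(wait) = rho = lambda/mu = 35/69 = 0.5072

0.5072


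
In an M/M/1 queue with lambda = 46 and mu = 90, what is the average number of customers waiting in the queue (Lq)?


rho = 46/90; Lq = rho^2/(1-rho) = 0.53

0.53


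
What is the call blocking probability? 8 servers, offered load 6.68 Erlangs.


B(N,A) = (A^N/N!) / sum(A^k/k!, k=0..N) with N=8, A=6.68 = 0.1604

0.1604


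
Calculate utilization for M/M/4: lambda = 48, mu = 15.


rho = lambda/(c*mu) = 48/(4*15) = 0.8

0.8


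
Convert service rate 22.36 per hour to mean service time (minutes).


Mean service time = 60/mu = 60/22.36 = 2.68 minutes

2.68 minutes


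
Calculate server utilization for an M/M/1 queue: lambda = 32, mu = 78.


rho = lambda/mu = 32/78 = 0.4103

0.4103


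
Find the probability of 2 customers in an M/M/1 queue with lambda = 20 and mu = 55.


rho = 20/55; P(n) = (1-rho)*rho^n = (1-20/55)*(20/55)^2 = 0.0841

0.0841


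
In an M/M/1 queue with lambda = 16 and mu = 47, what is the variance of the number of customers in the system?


rho = 16/47; Var(N) = rho/(1-rho)^2 = 0.78

0.78


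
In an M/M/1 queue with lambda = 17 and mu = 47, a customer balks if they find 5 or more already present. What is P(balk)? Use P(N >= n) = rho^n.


P(N >= 5) = rho^5 = (17/47)^5 = 0.0062

0.0062


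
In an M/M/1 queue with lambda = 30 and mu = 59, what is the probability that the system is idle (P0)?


P0 = 1 - rho = 1 - 30/59 = 0.4915

0.4915


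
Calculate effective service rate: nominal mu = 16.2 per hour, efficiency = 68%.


Effective rate = mu * efficiency = 16.2 * 0.68 = 11.02 per hour

11.02 per hour


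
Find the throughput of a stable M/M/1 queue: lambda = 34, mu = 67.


For a stable queue (lambda < mu), throughput = lambda = 34 per hour

34 per hour


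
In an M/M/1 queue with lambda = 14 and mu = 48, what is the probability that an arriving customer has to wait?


P(wait) = rho = lambda/mu = 14/48 = 0.2917

0.2917


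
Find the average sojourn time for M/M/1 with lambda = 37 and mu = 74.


W = 1/(mu - lambda) = 1/(74 - 37) = 0.027 hours

0.027 hours


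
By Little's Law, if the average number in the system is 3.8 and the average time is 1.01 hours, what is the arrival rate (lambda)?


lambda = L / W = 3.8 / 1.01 = 3.76 per hour

3.76 per hour


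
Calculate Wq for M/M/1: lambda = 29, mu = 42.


rho = 29/42; Wq = rho/(mu - lambda) = 0.0531 hours

0.0531 hours


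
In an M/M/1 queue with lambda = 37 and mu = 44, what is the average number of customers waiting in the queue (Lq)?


rho = 37/44; Lq = rho^2/(1-rho) = 4.44

4.44


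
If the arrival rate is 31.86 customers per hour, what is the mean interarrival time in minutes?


Mean interarrival time = 60/lambda = 60/31.86 = 1.88 minutes

1.88 minutes


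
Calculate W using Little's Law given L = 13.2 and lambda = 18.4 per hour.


W = L / lambda = 13.2 / 18.4 = 0.7174 hours

0.7174 hours


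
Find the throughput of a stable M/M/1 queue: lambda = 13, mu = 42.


For a stable queue (lambda < mu), throughput = lambda = 13 per hour

13 per hour


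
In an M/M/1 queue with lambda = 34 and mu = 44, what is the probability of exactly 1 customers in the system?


rho = 34/44; P(n) = (1-rho)*rho^n = (1-34/44)*(34/44)^1 = 0.1756

0.1756


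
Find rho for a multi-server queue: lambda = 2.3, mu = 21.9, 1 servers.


rho = lambda / (c * mu) = 2.3 / (1 * 21.9) = 0.105

0.105


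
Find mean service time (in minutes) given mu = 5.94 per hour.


Mean service time = 60/mu = 60/5.94 = 10.1 minutes

10.1 minutes


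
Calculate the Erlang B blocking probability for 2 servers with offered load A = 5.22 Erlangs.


B(N,A) = (A^N/N!) / sum(A^k/k!, k=0..N) with N=2, A=5.22 = 0.6866

0.6866


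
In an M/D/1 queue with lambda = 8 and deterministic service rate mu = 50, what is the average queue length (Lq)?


M/D/1: Lq = rho^2 / (2*(1-rho)) where rho = 8/50; Lq = 0.02

0.02


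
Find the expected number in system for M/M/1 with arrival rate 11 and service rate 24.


rho = 11/24; L = rho/(1-rho) = 0.85

0.85


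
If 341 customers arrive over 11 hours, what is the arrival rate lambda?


lambda = total arrivals / time = 341 / 11 = 31.0 per hour

31.0 per hour
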